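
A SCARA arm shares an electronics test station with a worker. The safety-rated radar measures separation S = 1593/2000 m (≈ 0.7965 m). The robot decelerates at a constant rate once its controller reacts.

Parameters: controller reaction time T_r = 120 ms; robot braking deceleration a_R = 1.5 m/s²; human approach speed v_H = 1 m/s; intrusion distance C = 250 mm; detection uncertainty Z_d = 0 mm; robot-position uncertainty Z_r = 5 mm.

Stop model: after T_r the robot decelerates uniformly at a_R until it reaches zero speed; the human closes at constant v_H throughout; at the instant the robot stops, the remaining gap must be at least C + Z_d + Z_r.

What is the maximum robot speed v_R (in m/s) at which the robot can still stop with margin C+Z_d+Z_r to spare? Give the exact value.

v_R_max = 9/20 m/s = 0.4500 m/s

quadratic (1/3)·v² + (59/75)·v + (-843/2000) = 0
  disc = (59/75)² − 4·(1/3)·(-843/2000) = 26569/22500 ; √disc = 163/150
  v_R = (−(59/75) + 163/150) / (2·(1/3)) = 9/20 m/s
check:
T_s = v_R/a_R = (9/20)/(3/2) = 0.3000 s
reaction-phase robot travel = 0.4500·0.1200 = 0.0540 m
braking distance = 0.4500²/(2·1.5000) = 0.0675 m
human closes 1.0000·0.4200 = 0.4200 m
C+Z_d+Z_r = 0.2500+0.0000+0.0050 = 0.2550 m
sum ≈ 0.0540+0.0675+0.4200+0.2550 ≈ 0.7965 m = S ✓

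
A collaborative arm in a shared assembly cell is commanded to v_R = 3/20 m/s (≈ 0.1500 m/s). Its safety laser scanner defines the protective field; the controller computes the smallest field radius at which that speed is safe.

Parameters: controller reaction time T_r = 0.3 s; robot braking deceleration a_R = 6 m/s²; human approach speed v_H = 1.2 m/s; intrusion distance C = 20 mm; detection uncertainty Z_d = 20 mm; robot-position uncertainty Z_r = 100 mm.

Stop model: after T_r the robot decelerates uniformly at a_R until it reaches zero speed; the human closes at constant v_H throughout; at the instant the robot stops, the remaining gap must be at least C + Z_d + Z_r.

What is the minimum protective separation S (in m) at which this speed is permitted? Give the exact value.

stop time T_s = (3/20)/6 = 0.0250 s
reaction-phase robot travel = 0.1500·0.3000 = 0.0450 m
braking distance = 0.1500²/(2·6.0000) = 0.0019 m
human over T_r+T_s: 1.2000·(0.3000+0.0250) = 0.3900 m
residual clearance needed = 0.0200+0.0200+0.1000 = 0.1400 m
S_min ≈ 0.0450+0.0019+0.3900+0.1400  ⇒  S_min = 923/1600 m

S_min = 923/1600 m = 0.5769 m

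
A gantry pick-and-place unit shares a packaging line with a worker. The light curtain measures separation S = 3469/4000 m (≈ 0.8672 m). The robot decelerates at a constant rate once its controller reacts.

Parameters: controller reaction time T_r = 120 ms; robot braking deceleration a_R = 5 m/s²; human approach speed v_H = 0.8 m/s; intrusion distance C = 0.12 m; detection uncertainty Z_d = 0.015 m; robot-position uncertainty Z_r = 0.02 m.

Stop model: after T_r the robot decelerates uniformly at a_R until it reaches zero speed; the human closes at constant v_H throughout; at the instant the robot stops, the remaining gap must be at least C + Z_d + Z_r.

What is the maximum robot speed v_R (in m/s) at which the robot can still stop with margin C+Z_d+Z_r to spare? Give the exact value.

v_R_max = 29/20 m/s = 1.4500 m/s

quadratic (1/10)·v² + (7/25)·v + (-493/800) = 0
  disc = (7/25)² − 4·(1/10)·(-493/800) = 3249/10000 ; √disc = 57/100
  v_R = (−(7/25) + 57/100) / (2·(1/10)) = 29/20 m/s
check:
stop time T_s = (29/20)/5 = 0.2900 s
reaction-phase robot travel = 1.4500·0.1200 = 0.1740 m
robot under decel: 1.4500²/(2·5.0000) = 0.2102 m
human over T_r+T_s: 0.8000·(0.1200+0.2900) = 0.3280 m
C+Z_d+Z_r = 0.1200+0.0150+0.0200 = 0.1550 m
sum ≈ 0.1740+0.2102+0.3280+0.1550 ≈ 0.8672 m = S ✓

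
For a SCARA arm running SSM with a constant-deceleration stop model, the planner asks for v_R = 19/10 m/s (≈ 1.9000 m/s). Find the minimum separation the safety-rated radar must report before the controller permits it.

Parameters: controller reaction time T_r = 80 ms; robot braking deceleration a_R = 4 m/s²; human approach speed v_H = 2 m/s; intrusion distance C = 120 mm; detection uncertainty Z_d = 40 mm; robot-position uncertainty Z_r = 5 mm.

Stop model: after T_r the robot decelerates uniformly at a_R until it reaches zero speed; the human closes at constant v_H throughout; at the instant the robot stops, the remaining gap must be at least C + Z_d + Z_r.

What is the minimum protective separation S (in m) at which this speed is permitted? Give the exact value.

T_s = v_R/a_R = (19/10)/4 = 0.4750 s
robot covers v_R·T_r = 1.9000·0.0800 = 0.1520 m before braking
robot covers 1.9000·0.4750 − ½·4.0000·0.4750² = 0.4512 m while stopping
person approaches 2.0000·(0.0800+0.4750) = 1.1100 m
C+Z_d+Z_r = 0.1200+0.0400+0.0050 = 0.1650 m
S_min ≈ 0.1520+0.4512+1.1100+0.1650  ⇒  S_min = 7513/4000 m

S_min = 7513/4000 m = 1.8782 m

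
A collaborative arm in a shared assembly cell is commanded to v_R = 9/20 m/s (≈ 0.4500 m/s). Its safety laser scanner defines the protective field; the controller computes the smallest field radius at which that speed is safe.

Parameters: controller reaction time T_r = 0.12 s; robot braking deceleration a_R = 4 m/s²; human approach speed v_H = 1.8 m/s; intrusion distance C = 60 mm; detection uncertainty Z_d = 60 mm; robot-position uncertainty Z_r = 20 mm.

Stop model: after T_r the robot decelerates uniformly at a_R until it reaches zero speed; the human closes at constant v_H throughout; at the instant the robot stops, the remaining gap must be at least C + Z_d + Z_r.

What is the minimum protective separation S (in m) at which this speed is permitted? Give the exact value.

braking lasts T_s = (9/20)/4 = 0.1125 s
robot in T_r: 0.4500·0.1200 = 0.0540 m
robot covers 0.4500·0.1125 − ½·4.0000·0.1125² = 0.0253 m while stopping
person approaches 1.8000·(0.1200+0.1125) = 0.4185 m
margins: 0.0600+0.0600+0.0200 = 0.1400 m
S_min ≈ 0.0540+0.0253+0.4185+0.1400  ⇒  S_min = 2041/3200 m

S_min = 2041/3200 m = 0.6378 m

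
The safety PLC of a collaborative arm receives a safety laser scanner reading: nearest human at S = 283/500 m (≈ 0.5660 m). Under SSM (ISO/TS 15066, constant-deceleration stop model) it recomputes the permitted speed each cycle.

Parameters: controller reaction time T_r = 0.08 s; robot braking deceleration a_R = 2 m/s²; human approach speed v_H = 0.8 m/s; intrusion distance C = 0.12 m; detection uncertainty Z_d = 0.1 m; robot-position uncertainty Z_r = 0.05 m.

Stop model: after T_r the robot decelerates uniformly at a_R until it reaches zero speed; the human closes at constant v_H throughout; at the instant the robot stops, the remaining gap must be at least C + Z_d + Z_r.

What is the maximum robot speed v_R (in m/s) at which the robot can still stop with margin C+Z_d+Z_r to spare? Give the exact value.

v_R_max = 2/5 m/s = 0.4000 m/s

at the boundary: (1/4)·v² + (12/25)·v + (-29/125) = 0
  disc = (12/25)² − 4·(1/4)·(-29/125) = 289/625 ; √disc = 17/25
  v_R = (−(12/25) + 17/25) / (2·(1/4)) = 2/5 m/s
check:
T_s = v_R/a_R = (2/5)/2 = 0.2000 s
robot covers v_R·T_r = 0.4000·0.0800 = 0.0320 m before braking
braking distance = 0.4000²/(2·2.0000) = 0.0400 m
human closes 0.8000·0.2800 = 0.2240 m
margins: 0.1200+0.1000+0.0500 = 0.2700 m
sum ≈ 0.0320+0.0400+0.2240+0.2700 ≈ 0.5660 m = S ✓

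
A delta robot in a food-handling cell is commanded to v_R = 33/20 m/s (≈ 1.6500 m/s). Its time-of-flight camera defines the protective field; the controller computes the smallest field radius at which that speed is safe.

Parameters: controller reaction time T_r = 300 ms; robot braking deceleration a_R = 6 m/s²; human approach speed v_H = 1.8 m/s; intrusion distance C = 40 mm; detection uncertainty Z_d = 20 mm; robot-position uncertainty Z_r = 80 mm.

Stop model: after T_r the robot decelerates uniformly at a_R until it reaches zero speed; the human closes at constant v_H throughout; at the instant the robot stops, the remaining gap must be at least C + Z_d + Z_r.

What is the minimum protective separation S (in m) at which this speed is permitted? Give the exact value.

stop time T_s = (33/20)/6 = 0.2750 s
robot covers v_R·T_r = 1.6500·0.3000 = 0.4950 m before braking
braking distance = 1.6500²/(2·6.0000) = 0.2269 m
human closes 1.8000·0.5750 = 1.0350 m
residual clearance needed = 0.0400+0.0200+0.0800 = 0.1400 m
S_min ≈ 0.4950+0.2269+1.0350+0.1400  ⇒  S_min = 607/320 m

S_min = 607/320 m = 1.8969 m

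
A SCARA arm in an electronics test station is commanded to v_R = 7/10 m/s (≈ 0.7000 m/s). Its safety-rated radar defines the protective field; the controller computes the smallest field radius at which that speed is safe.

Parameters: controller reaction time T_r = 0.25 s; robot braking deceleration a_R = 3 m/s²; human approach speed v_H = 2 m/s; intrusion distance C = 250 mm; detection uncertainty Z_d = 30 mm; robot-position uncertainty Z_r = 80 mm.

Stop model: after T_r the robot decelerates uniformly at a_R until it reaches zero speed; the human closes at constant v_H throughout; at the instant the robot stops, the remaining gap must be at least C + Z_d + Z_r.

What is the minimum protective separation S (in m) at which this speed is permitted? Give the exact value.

S_min = 19/12 m = 1.5833 m

stop time T_s = (7/10)/3 = 0.2333 s
reaction-phase robot travel = 0.7000·0.2500 = 0.1750 m
robot covers 0.7000·0.2333 − ½·3.0000·0.2333² = 0.0817 m while stopping
human closes 2.0000·0.4833 = 0.9667 m
margins: 0.2500+0.0300+0.0800 = 0.3600 m
S_min ≈ 0.1750+0.0817+0.9667+0.3600  ⇒  S_min = 19/12 m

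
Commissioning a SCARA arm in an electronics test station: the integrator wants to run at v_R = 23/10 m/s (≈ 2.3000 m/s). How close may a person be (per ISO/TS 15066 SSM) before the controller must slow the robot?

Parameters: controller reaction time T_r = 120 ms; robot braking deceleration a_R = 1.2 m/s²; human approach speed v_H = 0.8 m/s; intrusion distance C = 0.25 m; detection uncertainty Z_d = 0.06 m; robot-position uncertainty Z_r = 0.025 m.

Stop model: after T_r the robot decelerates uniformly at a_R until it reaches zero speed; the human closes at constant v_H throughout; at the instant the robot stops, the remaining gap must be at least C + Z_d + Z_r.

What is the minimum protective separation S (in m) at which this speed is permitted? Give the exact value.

T_s = v_R/a_R = (23/10)/(6/5) = 1.9167 s
robot covers v_R·T_r = 2.3000·0.1200 = 0.2760 m before braking
robot covers 2.3000·1.9167 − ½·1.2000·1.9167² = 2.2042 m while stopping
human over T_r+T_s: 0.8000·(0.1200+1.9167) = 1.6293 m
margins: 0.2500+0.0600+0.0250 = 0.3350 m
S_min ≈ 0.2760+2.2042+1.6293+0.3350  ⇒  S_min = 8889/2000 m

S_min = 8889/2000 m = 4.4445 m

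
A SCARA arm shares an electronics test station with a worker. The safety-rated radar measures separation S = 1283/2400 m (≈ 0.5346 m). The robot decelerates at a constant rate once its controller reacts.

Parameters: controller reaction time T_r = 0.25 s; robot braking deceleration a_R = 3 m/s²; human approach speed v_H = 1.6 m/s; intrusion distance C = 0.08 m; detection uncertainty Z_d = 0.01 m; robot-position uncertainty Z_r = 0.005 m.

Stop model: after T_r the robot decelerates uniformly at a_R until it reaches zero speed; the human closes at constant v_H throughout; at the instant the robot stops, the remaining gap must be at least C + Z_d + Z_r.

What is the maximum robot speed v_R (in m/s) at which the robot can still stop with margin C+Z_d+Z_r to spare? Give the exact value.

v_R_max = 1/20 m/s = 0.0500 m/s

collect terms ⇒ (1/6)·v_R² + (47/60)·v_R + (-19/480) = 0
  disc = (47/60)² − 4·(1/6)·(-19/480) = 16/25 ; √disc = 4/5
  v_R = (−(47/60) + 4/5) / (2·(1/6)) = 1/20 m/s
check:
stop time T_s = (1/20)/3 = 0.0167 s
robot in T_r: 0.0500·0.2500 = 0.0125 m
braking distance = 0.0500²/(2·3.0000) = 0.0004 m
human over T_r+T_s: 1.6000·(0.2500+0.0167) = 0.4267 m
residual clearance needed = 0.0800+0.0100+0.0050 = 0.0950 m
sum ≈ 0.0125+0.0004+0.4267+0.0950 ≈ 0.5346 m = S ✓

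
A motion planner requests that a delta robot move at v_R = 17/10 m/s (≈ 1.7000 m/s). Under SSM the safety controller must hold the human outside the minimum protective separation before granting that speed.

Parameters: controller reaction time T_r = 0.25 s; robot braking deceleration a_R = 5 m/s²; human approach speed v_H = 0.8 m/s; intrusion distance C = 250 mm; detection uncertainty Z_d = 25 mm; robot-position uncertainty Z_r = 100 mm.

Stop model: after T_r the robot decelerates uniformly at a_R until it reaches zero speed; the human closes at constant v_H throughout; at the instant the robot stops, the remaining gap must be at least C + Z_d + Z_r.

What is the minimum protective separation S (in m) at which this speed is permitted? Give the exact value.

S_min = 1561/1000 m = 1.5610 m

T_s = v_R/a_R = (17/10)/5 = 0.3400 s
robot in T_r: 1.7000·0.2500 = 0.4250 m
braking distance = 1.7000²/(2·5.0000) = 0.2890 m
person approaches 0.8000·(0.2500+0.3400) = 0.4720 m
margins: 0.2500+0.0250+0.1000 = 0.3750 m
S_min ≈ 0.4250+0.2890+0.4720+0.3750  ⇒  S_min = 1561/1000 m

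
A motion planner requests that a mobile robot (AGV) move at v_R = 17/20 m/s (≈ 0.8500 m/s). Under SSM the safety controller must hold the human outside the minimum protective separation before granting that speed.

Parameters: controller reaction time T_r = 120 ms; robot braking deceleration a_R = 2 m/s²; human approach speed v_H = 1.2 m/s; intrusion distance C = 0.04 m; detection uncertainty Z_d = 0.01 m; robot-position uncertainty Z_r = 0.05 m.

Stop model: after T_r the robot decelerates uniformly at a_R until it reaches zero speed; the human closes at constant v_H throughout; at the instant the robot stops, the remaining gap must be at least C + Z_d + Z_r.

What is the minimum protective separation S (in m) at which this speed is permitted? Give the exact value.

S_min = 8293/8000 m = 1.0366 m

braking lasts T_s = (17/20)/2 = 0.4250 s
reaction-phase robot travel = 0.8500·0.1200 = 0.1020 m
robot covers 0.8500·0.4250 − ½·2.0000·0.4250² = 0.1806 m while stopping
human closes 1.2000·0.5450 = 0.6540 m
C+Z_d+Z_r = 0.0400+0.0100+0.0500 = 0.1000 m
S_min ≈ 0.1020+0.1806+0.6540+0.1000  ⇒  S_min = 8293/8000 m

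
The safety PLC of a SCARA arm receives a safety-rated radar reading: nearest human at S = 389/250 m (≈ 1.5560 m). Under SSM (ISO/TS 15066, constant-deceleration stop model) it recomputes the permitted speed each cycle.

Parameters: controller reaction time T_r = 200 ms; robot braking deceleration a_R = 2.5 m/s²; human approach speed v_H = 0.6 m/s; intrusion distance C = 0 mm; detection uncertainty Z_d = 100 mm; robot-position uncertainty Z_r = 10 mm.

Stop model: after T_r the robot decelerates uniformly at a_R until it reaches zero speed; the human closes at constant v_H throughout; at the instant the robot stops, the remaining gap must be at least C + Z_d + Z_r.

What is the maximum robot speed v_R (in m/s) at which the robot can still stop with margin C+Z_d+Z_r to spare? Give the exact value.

at the boundary: (1/5)·v² + (11/25)·v + (-663/500) = 0
  disc = (11/25)² − 4·(1/5)·(-663/500) = 784/625 ; √disc = 28/25
  v_R = (−(11/25) + 28/25) / (2·(1/5)) = 17/10 m/s
check:
stop time T_s = (17/10)/(5/2) = 0.6800 s
reaction-phase robot travel = 1.7000·0.2000 = 0.3400 m
braking distance = 1.7000²/(2·2.5000) = 0.5780 m
person approaches 0.6000·(0.2000+0.6800) = 0.5280 m
C+Z_d+Z_r = 0.0000+0.1000+0.0100 = 0.1100 m
sum ≈ 0.3400+0.5780+0.5280+0.1100 ≈ 1.5560 m = S ✓

v_R_max = 17/10 m/s = 1.7000 m/s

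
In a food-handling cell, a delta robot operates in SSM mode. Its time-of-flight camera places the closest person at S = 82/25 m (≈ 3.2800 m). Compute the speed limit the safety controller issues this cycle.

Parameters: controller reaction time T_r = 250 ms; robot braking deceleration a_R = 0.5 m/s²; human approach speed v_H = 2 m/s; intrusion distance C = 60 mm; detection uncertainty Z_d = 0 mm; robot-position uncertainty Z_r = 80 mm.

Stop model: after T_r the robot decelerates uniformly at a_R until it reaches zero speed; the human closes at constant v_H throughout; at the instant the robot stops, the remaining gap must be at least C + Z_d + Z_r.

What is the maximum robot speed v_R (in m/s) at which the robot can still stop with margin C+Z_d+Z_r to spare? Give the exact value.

collect terms ⇒ (1)·v_R² + (17/4)·v_R + (-66/25) = 0
  disc = (17/4)² − 4·(1)·(-66/25) = 11449/400 ; √disc = 107/20
  v_R = (−(17/4) + 107/20) / (2·(1)) = 11/20 m/s
check:
braking lasts T_s = (11/20)/(1/2) = 1.1000 s
reaction-phase robot travel = 0.5500·0.2500 = 0.1375 m
braking distance = 0.5500²/(2·0.5000) = 0.3025 m
person approaches 2.0000·(0.2500+1.1000) = 2.7000 m
margins: 0.0600+0.0000+0.0800 = 0.1400 m
sum ≈ 0.1375+0.3025+2.7000+0.1400 ≈ 3.2800 m = S ✓

v_R_max = 11/20 m/s = 0.5500 m/s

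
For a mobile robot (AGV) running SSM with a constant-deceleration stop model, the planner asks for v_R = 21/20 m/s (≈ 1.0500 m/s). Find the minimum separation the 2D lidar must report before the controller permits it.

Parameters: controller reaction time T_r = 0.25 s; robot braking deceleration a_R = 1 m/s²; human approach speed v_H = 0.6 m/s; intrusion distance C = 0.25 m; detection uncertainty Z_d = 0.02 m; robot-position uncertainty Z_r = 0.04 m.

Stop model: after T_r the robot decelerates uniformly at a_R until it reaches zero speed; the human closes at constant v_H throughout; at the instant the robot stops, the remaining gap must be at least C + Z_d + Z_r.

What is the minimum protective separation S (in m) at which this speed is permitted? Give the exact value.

S_min = 1523/800 m = 1.9038 m

T_s = v_R/a_R = (21/20)/1 = 1.0500 s
robot covers v_R·T_r = 1.0500·0.2500 = 0.2625 m before braking
robot under decel: 1.0500²/(2·1.0000) = 0.5513 m
human closes 0.6000·1.3000 = 0.7800 m
C+Z_d+Z_r = 0.2500+0.0200+0.0400 = 0.3100 m
S_min ≈ 0.2625+0.5513+0.7800+0.3100  ⇒  S_min = 1523/800 m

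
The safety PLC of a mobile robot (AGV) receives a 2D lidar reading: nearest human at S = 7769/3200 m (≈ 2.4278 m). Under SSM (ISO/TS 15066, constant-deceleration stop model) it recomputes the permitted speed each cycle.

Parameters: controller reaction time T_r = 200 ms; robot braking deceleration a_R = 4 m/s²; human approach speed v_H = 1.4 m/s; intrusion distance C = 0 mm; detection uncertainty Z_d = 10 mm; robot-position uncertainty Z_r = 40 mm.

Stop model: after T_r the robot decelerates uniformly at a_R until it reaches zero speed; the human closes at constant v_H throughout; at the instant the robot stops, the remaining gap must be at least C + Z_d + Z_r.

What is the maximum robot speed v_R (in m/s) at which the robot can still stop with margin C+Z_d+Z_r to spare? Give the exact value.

collect terms ⇒ (1/8)·v_R² + (11/20)·v_R + (-6713/3200) = 0
  disc = (11/20)² − 4·(1/8)·(-6713/3200) = 8649/6400 ; √disc = 93/80
  v_R = (−(11/20) + 93/80) / (2·(1/8)) = 49/20 m/s
check:
stop time T_s = (49/20)/4 = 0.6125 s
reaction-phase robot travel = 2.4500·0.2000 = 0.4900 m
robot under decel: 2.4500²/(2·4.0000) = 0.7503 m
human over T_r+T_s: 1.4000·(0.2000+0.6125) = 1.1375 m
margins: 0.0000+0.0100+0.0400 = 0.0500 m
sum ≈ 0.4900+0.7503+1.1375+0.0500 ≈ 2.4278 m = S ✓

v_R_max = 49/20 m/s = 2.4500 m/s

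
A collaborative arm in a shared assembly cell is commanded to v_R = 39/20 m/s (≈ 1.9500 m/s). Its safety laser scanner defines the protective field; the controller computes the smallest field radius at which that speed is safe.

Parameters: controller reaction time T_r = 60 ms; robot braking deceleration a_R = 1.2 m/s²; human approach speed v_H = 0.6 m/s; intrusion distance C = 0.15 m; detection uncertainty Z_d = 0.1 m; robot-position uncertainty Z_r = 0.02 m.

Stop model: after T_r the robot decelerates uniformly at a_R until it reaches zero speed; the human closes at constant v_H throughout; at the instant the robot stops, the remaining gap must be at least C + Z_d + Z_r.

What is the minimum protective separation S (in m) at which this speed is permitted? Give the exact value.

braking lasts T_s = (39/20)/(6/5) = 1.6250 s
robot in T_r: 1.9500·0.0600 = 0.1170 m
robot under decel: 1.9500²/(2·1.2000) = 1.5844 m
human closes 0.6000·1.6850 = 1.0110 m
residual clearance needed = 0.1500+0.1000+0.0200 = 0.2700 m
S_min ≈ 0.1170+1.5844+1.0110+0.2700  ⇒  S_min = 23859/8000 m

S_min = 23859/8000 m = 2.9824 m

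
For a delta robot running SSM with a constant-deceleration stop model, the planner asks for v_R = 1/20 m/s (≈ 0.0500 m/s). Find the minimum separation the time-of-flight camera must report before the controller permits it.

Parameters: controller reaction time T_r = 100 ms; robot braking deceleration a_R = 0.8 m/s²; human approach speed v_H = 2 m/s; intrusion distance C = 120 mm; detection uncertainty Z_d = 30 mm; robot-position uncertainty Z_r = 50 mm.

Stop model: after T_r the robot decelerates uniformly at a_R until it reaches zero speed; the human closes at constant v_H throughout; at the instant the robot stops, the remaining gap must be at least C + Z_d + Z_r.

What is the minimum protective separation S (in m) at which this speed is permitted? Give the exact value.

S_min = 1701/3200 m = 0.5316 m

braking lasts T_s = (1/20)/(4/5) = 0.0625 s
robot in T_r: 0.0500·0.1000 = 0.0050 m
braking distance = 0.0500²/(2·0.8000) = 0.0016 m
person approaches 2.0000·(0.1000+0.0625) = 0.3250 m
C+Z_d+Z_r = 0.1200+0.0300+0.0500 = 0.2000 m
S_min ≈ 0.0050+0.0016+0.3250+0.2000  ⇒  S_min = 1701/3200 m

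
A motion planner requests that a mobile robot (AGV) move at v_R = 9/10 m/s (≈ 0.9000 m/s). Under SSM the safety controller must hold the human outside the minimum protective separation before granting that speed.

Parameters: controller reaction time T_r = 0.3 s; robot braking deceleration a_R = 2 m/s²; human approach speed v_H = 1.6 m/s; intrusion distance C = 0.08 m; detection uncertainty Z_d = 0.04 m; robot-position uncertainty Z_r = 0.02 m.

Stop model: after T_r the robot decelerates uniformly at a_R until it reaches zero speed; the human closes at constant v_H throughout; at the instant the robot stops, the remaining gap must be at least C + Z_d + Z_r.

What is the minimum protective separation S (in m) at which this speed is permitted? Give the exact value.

T_s = v_R/a_R = (9/10)/2 = 0.4500 s
robot in T_r: 0.9000·0.3000 = 0.2700 m
robot under decel: 0.9000²/(2·2.0000) = 0.2025 m
person approaches 1.6000·(0.3000+0.4500) = 1.2000 m
margins: 0.0800+0.0400+0.0200 = 0.1400 m
S_min ≈ 0.2700+0.2025+1.2000+0.1400  ⇒  S_min = 29/16 m

S_min = 29/16 m = 1.8125 m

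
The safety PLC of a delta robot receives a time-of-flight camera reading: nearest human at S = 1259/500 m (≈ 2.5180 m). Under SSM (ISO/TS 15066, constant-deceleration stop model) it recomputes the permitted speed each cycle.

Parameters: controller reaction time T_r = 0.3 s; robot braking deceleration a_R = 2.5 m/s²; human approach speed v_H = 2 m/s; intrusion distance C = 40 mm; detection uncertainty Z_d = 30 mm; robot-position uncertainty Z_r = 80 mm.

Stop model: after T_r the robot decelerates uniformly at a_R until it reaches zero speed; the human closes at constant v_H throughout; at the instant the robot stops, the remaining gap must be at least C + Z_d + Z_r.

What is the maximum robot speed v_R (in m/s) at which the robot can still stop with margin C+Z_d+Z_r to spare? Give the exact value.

v_R_max = 13/10 m/s = 1.3000 m/s

collect terms ⇒ (1/5)·v_R² + (11/10)·v_R + (-221/125) = 0
  disc = (11/10)² − 4·(1/5)·(-221/125) = 6561/2500 ; √disc = 81/50
  v_R = (−(11/10) + 81/50) / (2·(1/5)) = 13/10 m/s
check:
stop time T_s = (13/10)/(5/2) = 0.5200 s
robot in T_r: 1.3000·0.3000 = 0.3900 m
robot under decel: 1.3000²/(2·2.5000) = 0.3380 m
human over T_r+T_s: 2.0000·(0.3000+0.5200) = 1.6400 m
margins: 0.0400+0.0300+0.0800 = 0.1500 m
sum ≈ 0.3900+0.3380+1.6400+0.1500 ≈ 2.5180 m = S ✓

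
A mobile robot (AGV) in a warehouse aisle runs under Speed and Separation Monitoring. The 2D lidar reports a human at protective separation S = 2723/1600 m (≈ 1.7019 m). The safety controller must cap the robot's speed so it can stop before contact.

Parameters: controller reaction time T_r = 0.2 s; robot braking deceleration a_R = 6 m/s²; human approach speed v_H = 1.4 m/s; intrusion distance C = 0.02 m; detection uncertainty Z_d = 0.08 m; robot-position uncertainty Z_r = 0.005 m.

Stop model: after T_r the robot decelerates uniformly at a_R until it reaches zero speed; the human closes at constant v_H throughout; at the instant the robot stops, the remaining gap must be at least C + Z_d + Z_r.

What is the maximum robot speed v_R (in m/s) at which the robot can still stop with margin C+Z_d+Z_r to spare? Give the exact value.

collect terms ⇒ (1/12)·v_R² + (13/30)·v_R + (-2107/1600) = 0
  disc = (13/30)² − 4·(1/12)·(-2107/1600) = 361/576 ; √disc = 19/24
  v_R = (−(13/30) + 19/24) / (2·(1/12)) = 43/20 m/s
check:
stop time T_s = (43/20)/6 = 0.3583 s
robot in T_r: 2.1500·0.2000 = 0.4300 m
braking distance = 2.1500²/(2·6.0000) = 0.3852 m
human over T_r+T_s: 1.4000·(0.2000+0.3583) = 0.7817 m
C+Z_d+Z_r = 0.0200+0.0800+0.0050 = 0.1050 m
sum ≈ 0.4300+0.3852+0.7817+0.1050 ≈ 1.7019 m = S ✓

v_R_max = 43/20 m/s = 2.1500 m/s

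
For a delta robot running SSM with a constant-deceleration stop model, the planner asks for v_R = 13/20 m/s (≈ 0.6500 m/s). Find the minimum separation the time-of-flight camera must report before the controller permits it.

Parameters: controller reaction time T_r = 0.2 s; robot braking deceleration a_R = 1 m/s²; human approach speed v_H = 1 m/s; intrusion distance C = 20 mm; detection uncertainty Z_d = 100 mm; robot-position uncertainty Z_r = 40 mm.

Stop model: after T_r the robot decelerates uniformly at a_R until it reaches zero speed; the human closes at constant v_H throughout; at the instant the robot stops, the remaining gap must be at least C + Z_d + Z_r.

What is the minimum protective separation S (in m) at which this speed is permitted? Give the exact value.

braking lasts T_s = (13/20)/1 = 0.6500 s
reaction-phase robot travel = 0.6500·0.2000 = 0.1300 m
robot covers 0.6500·0.6500 − ½·1.0000·0.6500² = 0.2112 m while stopping
human over T_r+T_s: 1.0000·(0.2000+0.6500) = 0.8500 m
margins: 0.0200+0.1000+0.0400 = 0.1600 m
S_min ≈ 0.1300+0.2112+0.8500+0.1600  ⇒  S_min = 1081/800 m

S_min = 1081/800 m = 1.3513 m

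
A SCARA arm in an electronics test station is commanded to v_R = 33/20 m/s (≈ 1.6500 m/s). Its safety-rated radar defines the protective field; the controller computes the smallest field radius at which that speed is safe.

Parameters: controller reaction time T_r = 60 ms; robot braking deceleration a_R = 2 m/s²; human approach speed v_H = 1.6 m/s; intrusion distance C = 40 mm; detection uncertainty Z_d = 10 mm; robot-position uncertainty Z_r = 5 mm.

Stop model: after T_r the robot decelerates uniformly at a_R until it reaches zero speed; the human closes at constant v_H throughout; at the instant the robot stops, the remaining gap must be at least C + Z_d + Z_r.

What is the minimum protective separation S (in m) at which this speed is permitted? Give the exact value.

S_min = 3601/1600 m = 2.2506 m

braking lasts T_s = (33/20)/2 = 0.8250 s
robot in T_r: 1.6500·0.0600 = 0.0990 m
braking distance = 1.6500²/(2·2.0000) = 0.6806 m
human over T_r+T_s: 1.6000·(0.0600+0.8250) = 1.4160 m
margins: 0.0400+0.0100+0.0050 = 0.0550 m
S_min ≈ 0.0990+0.6806+1.4160+0.0550  ⇒  S_min = 3601/1600 m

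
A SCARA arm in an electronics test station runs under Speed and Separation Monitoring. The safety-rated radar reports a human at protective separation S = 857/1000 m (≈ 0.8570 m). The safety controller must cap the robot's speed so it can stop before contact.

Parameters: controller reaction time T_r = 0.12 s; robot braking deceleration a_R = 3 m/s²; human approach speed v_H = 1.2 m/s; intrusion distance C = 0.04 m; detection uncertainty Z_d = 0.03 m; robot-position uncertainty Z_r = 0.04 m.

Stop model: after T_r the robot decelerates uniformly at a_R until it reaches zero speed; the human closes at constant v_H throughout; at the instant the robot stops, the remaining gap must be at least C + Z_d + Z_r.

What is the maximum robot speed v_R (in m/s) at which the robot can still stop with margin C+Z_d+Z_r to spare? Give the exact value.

quadratic (1/6)·v² + (13/25)·v + (-603/1000) = 0
  disc = (13/25)² − 4·(1/6)·(-603/1000) = 1681/2500 ; √disc = 41/50
  v_R = (−(13/25) + 41/50) / (2·(1/6)) = 9/10 m/s
check:
braking lasts T_s = (9/10)/3 = 0.3000 s
robot in T_r: 0.9000·0.1200 = 0.1080 m
robot covers 0.9000·0.3000 − ½·3.0000·0.3000² = 0.1350 m while stopping
person approaches 1.2000·(0.1200+0.3000) = 0.5040 m
C+Z_d+Z_r = 0.0400+0.0300+0.0400 = 0.1100 m
sum ≈ 0.1080+0.1350+0.5040+0.1100 ≈ 0.8570 m = S ✓

v_R_max = 9/10 m/s = 0.9000 m/s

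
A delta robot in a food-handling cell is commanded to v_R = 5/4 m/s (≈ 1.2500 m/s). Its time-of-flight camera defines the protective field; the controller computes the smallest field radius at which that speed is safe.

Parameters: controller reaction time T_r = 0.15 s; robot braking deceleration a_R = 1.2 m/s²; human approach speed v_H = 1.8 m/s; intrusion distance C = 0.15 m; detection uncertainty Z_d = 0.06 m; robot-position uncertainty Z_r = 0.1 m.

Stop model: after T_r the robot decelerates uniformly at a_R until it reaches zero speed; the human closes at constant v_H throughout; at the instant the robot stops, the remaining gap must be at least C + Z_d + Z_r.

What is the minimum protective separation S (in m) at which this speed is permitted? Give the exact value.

braking lasts T_s = (5/4)/(6/5) = 1.0417 s
reaction-phase robot travel = 1.2500·0.1500 = 0.1875 m
robot under decel: 1.2500²/(2·1.2000) = 0.6510 m
human closes 1.8000·1.1917 = 2.1450 m
residual clearance needed = 0.1500+0.0600+0.1000 = 0.3100 m
S_min ≈ 0.1875+0.6510+2.1450+0.3100  ⇒  S_min = 15809/4800 m

S_min = 15809/4800 m = 3.2935 m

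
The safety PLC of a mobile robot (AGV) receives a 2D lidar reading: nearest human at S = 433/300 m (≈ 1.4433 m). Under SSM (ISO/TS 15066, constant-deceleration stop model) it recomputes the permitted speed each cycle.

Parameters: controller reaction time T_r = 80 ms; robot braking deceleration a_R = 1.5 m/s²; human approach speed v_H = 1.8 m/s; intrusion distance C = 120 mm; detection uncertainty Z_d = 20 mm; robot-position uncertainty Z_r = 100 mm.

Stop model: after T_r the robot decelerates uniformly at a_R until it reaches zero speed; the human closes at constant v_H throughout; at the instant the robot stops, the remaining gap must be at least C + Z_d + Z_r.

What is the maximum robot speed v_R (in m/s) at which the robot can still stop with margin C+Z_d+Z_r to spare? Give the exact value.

quadratic (1/3)·v² + (32/25)·v + (-1589/1500) = 0
  disc = (32/25)² − 4·(1/3)·(-1589/1500) = 17161/5625 ; √disc = 131/75
  v_R = (−(32/25) + 131/75) / (2·(1/3)) = 7/10 m/s
check:
stop time T_s = (7/10)/(3/2) = 0.4667 s
reaction-phase robot travel = 0.7000·0.0800 = 0.0560 m
robot covers 0.7000·0.4667 − ½·1.5000·0.4667² = 0.1633 m while stopping
human over T_r+T_s: 1.8000·(0.0800+0.4667) = 0.9840 m
margins: 0.1200+0.0200+0.1000 = 0.2400 m
sum ≈ 0.0560+0.1633+0.9840+0.2400 ≈ 1.4433 m = S ✓

v_R_max = 7/10 m/s = 0.7000 m/s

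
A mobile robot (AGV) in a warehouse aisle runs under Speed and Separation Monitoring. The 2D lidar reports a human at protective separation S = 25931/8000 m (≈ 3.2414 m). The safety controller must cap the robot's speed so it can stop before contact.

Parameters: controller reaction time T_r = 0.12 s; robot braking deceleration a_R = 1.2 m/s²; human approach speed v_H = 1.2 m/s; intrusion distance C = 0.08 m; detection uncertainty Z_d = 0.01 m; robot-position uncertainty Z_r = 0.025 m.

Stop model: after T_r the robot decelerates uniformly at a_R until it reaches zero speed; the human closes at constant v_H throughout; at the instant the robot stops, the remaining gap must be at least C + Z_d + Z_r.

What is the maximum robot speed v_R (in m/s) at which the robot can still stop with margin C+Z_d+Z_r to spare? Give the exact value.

at the boundary: (5/12)·v² + (28/25)·v + (-23859/8000) = 0
  disc = (28/25)² − 4·(5/12)·(-23859/8000) = 249001/40000 ; √disc = 499/200
  v_R = (−(28/25) + 499/200) / (2·(5/12)) = 33/20 m/s
check:
stop time T_s = (33/20)/(6/5) = 1.3750 s
robot in T_r: 1.6500·0.1200 = 0.1980 m
robot covers 1.6500·1.3750 − ½·1.2000·1.3750² = 1.1344 m while stopping
human closes 1.2000·1.4950 = 1.7940 m
residual clearance needed = 0.0800+0.0100+0.0250 = 0.1150 m
sum ≈ 0.1980+1.1344+1.7940+0.1150 ≈ 3.2414 m = S ✓

v_R_max = 33/20 m/s = 1.6500 m/s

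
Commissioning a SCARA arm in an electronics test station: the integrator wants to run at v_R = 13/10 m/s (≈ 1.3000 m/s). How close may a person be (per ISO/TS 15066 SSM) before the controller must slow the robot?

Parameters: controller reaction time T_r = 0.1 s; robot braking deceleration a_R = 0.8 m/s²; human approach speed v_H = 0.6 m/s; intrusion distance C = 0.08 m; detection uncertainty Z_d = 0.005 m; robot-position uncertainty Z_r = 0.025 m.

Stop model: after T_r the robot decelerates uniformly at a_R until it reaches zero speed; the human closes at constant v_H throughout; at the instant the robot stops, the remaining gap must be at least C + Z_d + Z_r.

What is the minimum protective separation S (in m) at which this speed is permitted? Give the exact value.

S_min = 373/160 m = 2.3312 m

stop time T_s = (13/10)/(4/5) = 1.6250 s
reaction-phase robot travel = 1.3000·0.1000 = 0.1300 m
robot covers 1.3000·1.6250 − ½·0.8000·1.6250² = 1.0562 m while stopping
person approaches 0.6000·(0.1000+1.6250) = 1.0350 m
C+Z_d+Z_r = 0.0800+0.0050+0.0250 = 0.1100 m
S_min ≈ 0.1300+1.0562+1.0350+0.1100  ⇒  S_min = 373/160 m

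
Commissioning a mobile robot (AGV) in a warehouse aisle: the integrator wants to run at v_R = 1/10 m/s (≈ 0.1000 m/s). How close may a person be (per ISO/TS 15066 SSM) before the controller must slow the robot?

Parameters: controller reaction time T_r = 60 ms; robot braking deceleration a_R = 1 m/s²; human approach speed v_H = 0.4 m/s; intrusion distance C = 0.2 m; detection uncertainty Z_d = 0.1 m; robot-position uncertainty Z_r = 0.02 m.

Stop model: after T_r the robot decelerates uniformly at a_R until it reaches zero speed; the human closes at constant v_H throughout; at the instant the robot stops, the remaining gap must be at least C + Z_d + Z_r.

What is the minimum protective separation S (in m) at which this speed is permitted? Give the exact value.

T_s = v_R/a_R = (1/10)/1 = 0.1000 s
reaction-phase robot travel = 0.1000·0.0600 = 0.0060 m
robot under decel: 0.1000²/(2·1.0000) = 0.0050 m
human closes 0.4000·0.1600 = 0.0640 m
margins: 0.2000+0.1000+0.0200 = 0.3200 m
S_min ≈ 0.0060+0.0050+0.0640+0.3200  ⇒  S_min = 79/200 m

S_min = 79/200 m = 0.3950 m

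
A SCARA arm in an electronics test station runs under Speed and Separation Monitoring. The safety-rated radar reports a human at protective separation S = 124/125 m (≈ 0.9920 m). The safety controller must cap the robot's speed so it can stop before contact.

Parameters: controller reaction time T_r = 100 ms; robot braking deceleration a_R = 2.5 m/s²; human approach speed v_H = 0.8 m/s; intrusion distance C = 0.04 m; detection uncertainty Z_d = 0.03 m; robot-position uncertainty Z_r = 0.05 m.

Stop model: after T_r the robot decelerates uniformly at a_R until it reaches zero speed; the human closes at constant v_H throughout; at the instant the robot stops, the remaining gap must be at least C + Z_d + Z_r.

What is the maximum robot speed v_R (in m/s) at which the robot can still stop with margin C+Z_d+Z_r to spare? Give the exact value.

at the boundary: (1/5)·v² + (21/50)·v + (-99/125) = 0
  disc = (21/50)² − 4·(1/5)·(-99/125) = 81/100 ; √disc = 9/10
  v_R = (−(21/50) + 9/10) / (2·(1/5)) = 6/5 m/s
check:
T_s = v_R/a_R = (6/5)/(5/2) = 0.4800 s
robot covers v_R·T_r = 1.2000·0.1000 = 0.1200 m before braking
robot under decel: 1.2000²/(2·2.5000) = 0.2880 m
human over T_r+T_s: 0.8000·(0.1000+0.4800) = 0.4640 m
residual clearance needed = 0.0400+0.0300+0.0500 = 0.1200 m
sum ≈ 0.1200+0.2880+0.4640+0.1200 ≈ 0.9920 m = S ✓

v_R_max = 6/5 m/s = 1.2000 m/s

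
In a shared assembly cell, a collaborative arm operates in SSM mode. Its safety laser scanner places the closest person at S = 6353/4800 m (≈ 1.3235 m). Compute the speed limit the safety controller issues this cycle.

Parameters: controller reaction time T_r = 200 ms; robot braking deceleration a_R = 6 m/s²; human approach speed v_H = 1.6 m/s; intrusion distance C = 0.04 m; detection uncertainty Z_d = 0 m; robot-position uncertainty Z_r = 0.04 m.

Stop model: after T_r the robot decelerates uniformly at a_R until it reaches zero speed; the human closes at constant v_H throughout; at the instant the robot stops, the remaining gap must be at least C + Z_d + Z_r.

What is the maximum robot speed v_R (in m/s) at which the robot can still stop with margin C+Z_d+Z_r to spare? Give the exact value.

collect terms ⇒ (1/12)·v_R² + (7/15)·v_R + (-4433/4800) = 0
  disc = (7/15)² − 4·(1/12)·(-4433/4800) = 841/1600 ; √disc = 29/40
  v_R = (−(7/15) + 29/40) / (2·(1/12)) = 31/20 m/s
check:
stop time T_s = (31/20)/6 = 0.2583 s
robot covers v_R·T_r = 1.5500·0.2000 = 0.3100 m before braking
robot under decel: 1.5500²/(2·6.0000) = 0.2002 m
person approaches 1.6000·(0.2000+0.2583) = 0.7333 m
C+Z_d+Z_r = 0.0400+0.0000+0.0400 = 0.0800 m
sum ≈ 0.3100+0.2002+0.7333+0.0800 ≈ 1.3235 m = S ✓

v_R_max = 31/20 m/s = 1.5500 m/s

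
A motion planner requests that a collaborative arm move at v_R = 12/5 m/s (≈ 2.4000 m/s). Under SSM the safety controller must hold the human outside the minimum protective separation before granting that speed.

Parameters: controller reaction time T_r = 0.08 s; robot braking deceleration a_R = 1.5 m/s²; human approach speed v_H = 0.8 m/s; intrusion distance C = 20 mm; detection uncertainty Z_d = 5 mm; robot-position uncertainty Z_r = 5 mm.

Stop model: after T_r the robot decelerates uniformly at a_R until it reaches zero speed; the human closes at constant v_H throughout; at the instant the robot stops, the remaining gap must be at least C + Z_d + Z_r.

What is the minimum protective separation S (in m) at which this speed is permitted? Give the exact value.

T_s = v_R/a_R = (12/5)/(3/2) = 1.6000 s
robot covers v_R·T_r = 2.4000·0.0800 = 0.1920 m before braking
robot under decel: 2.4000²/(2·1.5000) = 1.9200 m
human closes 0.8000·1.6800 = 1.3440 m
C+Z_d+Z_r = 0.0200+0.0050+0.0050 = 0.0300 m
S_min ≈ 0.1920+1.9200+1.3440+0.0300  ⇒  S_min = 1743/500 m

S_min = 1743/500 m = 3.4860 m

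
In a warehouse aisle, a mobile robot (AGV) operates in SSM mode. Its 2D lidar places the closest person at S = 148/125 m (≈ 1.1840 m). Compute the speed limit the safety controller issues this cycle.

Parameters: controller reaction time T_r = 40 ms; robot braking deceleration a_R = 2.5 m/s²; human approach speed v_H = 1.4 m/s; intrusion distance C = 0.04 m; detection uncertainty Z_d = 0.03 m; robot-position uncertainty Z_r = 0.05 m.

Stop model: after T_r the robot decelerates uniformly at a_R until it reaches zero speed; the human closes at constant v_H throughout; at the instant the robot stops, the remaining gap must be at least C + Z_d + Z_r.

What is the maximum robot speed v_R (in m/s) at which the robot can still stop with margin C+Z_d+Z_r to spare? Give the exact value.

v_R_max = 6/5 m/s = 1.2000 m/s

at the boundary: (1/5)·v² + (3/5)·v + (-126/125) = 0
  disc = (3/5)² − 4·(1/5)·(-126/125) = 729/625 ; √disc = 27/25
  v_R = (−(3/5) + 27/25) / (2·(1/5)) = 6/5 m/s
check:
T_s = v_R/a_R = (6/5)/(5/2) = 0.4800 s
reaction-phase robot travel = 1.2000·0.0400 = 0.0480 m
robot covers 1.2000·0.4800 − ½·2.5000·0.4800² = 0.2880 m while stopping
human closes 1.4000·0.5200 = 0.7280 m
margins: 0.0400+0.0300+0.0500 = 0.1200 m
sum ≈ 0.0480+0.2880+0.7280+0.1200 ≈ 1.1840 m = S ✓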